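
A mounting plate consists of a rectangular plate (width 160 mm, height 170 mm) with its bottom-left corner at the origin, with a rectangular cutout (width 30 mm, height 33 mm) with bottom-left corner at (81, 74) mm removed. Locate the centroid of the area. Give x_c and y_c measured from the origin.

x_c = 79.40 mm, y_c = 84.79 mm

Part | A | x̄ᵢ | ȳᵢ | A·x̄ᵢ | A·ȳᵢ
plate | 27200.00 | 80.00 | 85.00 | 2176000.00 | 2312000.00
hole | -990.00 | 96.00 | 90.50 | -95040.00 | -89595.00
Σ | 26210.00 |  |  | 2080960.00 | 2222405.00
x_c = 2080960.00 / 26210.00 = 79.40 mm
y_c = 2222405.00 / 26210.00 = 84.79 mm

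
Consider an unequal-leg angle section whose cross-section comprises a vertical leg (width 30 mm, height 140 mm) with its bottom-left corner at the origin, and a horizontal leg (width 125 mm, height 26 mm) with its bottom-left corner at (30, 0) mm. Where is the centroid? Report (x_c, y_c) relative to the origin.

vertical leg: A = 30 × 140 = 4200.00, centroid at (15.00, 70.00).
horizontal leg: A = 125 × 26 = 3250.00, centroid at (92.50, 13.00).
ΣA = 7450.00 mm²
ΣAx_c = (4200.00)(15.00) + (3250.00)(92.50) = 363625.00 mm³
ΣAy_c = (4200.00)(70.00) + (3250.00)(13.00) = 336250.00 mm³
x_c = 363625.00 / 7450.00 = 48.81 mm
y_c = 336250.00 / 7450.00 = 45.13 mm

x_c = 48.81 mm, y_c = 45.13 mm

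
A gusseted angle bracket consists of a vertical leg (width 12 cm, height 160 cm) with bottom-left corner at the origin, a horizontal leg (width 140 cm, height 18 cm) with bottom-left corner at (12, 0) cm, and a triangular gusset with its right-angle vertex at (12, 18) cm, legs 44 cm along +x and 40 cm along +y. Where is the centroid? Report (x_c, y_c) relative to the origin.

x_c = 45.42 cm, y_c = 38.32 cm

vertical leg: A = 12 × 160 = 1920.00, centroid at (6.00, 80.00).
horizontal leg: A = 140 × 18 = 2520.00, centroid at (82.00, 9.00).
gusset: A = ½·44·40 = 880.00, centroid at (26.67, 31.33).
ΣA = 5320.00 cm²
ΣAx_c = (1920.00)(6.00) + (2520.00)(82.00) + (880.00)(26.67) = 241626.67 cm³
ΣAy_c = (1920.00)(80.00) + (2520.00)(9.00) + (880.00)(31.33) = 203853.33 cm³
x_c = 241626.67 / 5320.00 = 45.42 cm
y_c = 203853.33 / 5320.00 = 38.32 cm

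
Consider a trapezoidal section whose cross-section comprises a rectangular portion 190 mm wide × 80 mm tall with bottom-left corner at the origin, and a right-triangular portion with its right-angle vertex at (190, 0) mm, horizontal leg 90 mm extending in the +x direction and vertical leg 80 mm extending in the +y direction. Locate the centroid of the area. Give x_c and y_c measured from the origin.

rectangular portion: A = 190 × 80 = 15200.00, centroid at (95.00, 40.00).
triangular portion: A = ½·90·80 = 3600.00, centroid at (220.00, 26.67).
ΣA = 18800.00 mm²
ΣAx_c = (15200.00)(95.00) + (3600.00)(220.00) = 2236000.00 mm³
ΣAy_c = (15200.00)(40.00) + (3600.00)(26.67) = 704000.00 mm³
x_c = 2236000.00 / 18800.00 = 118.94 mm
y_c = 704000.00 / 18800.00 = 37.45 mm

x_c = 118.94 mm, y_c = 37.45 mm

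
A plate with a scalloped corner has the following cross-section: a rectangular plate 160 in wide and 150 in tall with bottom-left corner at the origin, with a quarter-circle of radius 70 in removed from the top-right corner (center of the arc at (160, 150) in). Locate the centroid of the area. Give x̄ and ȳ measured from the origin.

x̄ = 70.40 in, ȳ = 66.35 in

plate: A = 160 × 150 = 24000.00, centroid at (80.00, 75.00).
removed quarter-circle: A = −¼π·70² = -3848.45, centroid at (130.29, 120.29).
ΣA = 20151.55 in², ΣAx̄ = 1418581.17 in³, ΣAȳ = 1337065.68 in³.
x̄ = 1418581.17/20151.55 = 70.40 in; ȳ = 1337065.68/20151.55 = 66.35 in.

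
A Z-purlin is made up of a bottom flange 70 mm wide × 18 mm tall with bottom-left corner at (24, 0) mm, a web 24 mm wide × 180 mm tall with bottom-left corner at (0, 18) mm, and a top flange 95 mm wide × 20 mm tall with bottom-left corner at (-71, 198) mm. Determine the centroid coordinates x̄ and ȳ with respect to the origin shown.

bottom flange: A = 70 × 18 = 1260.00, centroid at (59.00, 9.00).
web: A = 24 × 180 = 4320.00, centroid at (12.00, 108.00).
top flange: A = 95 × 20 = 1900.00, centroid at (-23.50, 208.00).
ΣA = 7480.00 mm², ΣAx̄ = 81530.00 mm³, ΣAȳ = 873100.00 mm³.
x̄ = 81530.00/7480.00 = 10.90 mm; ȳ = 873100.00/7480.00 = 116.72 mm.

x̄ = 10.90 mm, ȳ = 116.72 mm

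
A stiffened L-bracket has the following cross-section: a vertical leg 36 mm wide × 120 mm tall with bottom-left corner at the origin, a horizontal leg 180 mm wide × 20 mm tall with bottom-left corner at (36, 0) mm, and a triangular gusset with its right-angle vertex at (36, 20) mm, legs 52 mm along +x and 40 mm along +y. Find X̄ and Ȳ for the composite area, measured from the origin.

X̄ = 65.49 mm, Ȳ = 36.82 mm

Part | A | x̄ᵢ | ȳᵢ | A·x̄ᵢ | A·ȳᵢ
vertical leg | 4320.00 | 18.00 | 60.00 | 77760.00 | 259200.00
horizontal leg | 3600.00 | 126.00 | 10.00 | 453600.00 | 36000.00
gusset | 1040.00 | 53.33 | 33.33 | 55466.67 | 34666.67
Σ | 8960.00 |  |  | 586826.67 | 329866.67
X̄ = 586826.67 / 8960.00 = 65.49 mm
Ȳ = 329866.67 / 8960.00 = 36.82 mm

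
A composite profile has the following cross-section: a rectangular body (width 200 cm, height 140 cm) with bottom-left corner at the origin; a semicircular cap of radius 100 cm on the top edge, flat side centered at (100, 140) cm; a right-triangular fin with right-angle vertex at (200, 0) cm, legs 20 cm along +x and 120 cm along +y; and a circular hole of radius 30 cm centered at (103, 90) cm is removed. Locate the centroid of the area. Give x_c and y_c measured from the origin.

x_c = 102.84 cm, y_c = 109.77 cm

rectangular body: A = 200 × 140 = 28000.00, centroid at (100.00, 70.00).
semicircular top: A = ½π·100² = 15707.96, centroid at (100.00, 182.44).
triangular fin: A = ½·20·120 = 1200.00, centroid at (206.67, 40.00).
hole: A = −π·30² = -2827.43, centroid at (103.00, 90.00).
ΣA = 42080.53 cm²
ΣAx_c = (28000.00)(100.00) + (15707.96)(100.00) + (1200.00)(206.67) + (-2827.43)(103.00) = 4327570.69 cm³
ΣAy_c = (28000.00)(70.00) + (15707.96)(182.44) + (1200.00)(40.00) + (-2827.43)(90.00) = 4619312.52 cm³
x_c = 4327570.69 / 42080.53 = 102.84 cm
y_c = 4619312.52 / 42080.53 = 109.77 cm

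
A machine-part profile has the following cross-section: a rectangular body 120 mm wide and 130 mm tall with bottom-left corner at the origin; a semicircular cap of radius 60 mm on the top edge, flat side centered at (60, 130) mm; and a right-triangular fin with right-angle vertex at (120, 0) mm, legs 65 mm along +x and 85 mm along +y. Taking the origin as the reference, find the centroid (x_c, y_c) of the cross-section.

rectangular body: A = 120 × 130 = 15600.00, centroid at (60.00, 65.00).
semicircular top: A = ½π·60² = 5654.87, centroid at (60.00, 155.46).
triangular fin: A = ½·65·85 = 2762.50, centroid at (141.67, 28.33).
ΣA = 24017.37 mm², ΣAx_c = 1666646.17 mm³, ΣAy_c = 1971403.51 mm³.
x_c = 1666646.17/24017.37 = 69.39 mm; y_c = 1971403.51/24017.37 = 82.08 mm.

x_c = 69.39 mm, y_c = 82.08 mm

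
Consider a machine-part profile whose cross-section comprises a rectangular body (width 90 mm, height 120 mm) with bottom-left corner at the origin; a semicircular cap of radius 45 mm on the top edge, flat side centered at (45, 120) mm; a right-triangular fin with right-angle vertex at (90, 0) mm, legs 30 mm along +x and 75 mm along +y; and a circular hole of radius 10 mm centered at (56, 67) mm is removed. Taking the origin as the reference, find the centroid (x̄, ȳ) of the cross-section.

Part | A | x̄ᵢ | ȳᵢ | A·x̄ᵢ | A·ȳᵢ
rectangular body | 10800.00 | 45.00 | 60.00 | 486000.00 | 648000.00
semicircular top | 3180.86 | 45.00 | 139.10 | 143138.82 | 442453.51
triangular fin | 1125.00 | 100.00 | 25.00 | 112500.00 | 28125.00
hole | -314.16 | 56.00 | 67.00 | -17592.92 | -21048.67
Σ | 14791.70 |  |  | 724045.90 | 1097529.84
x̄ = 724045.90 / 14791.70 = 48.95 mm
ȳ = 1097529.84 / 14791.70 = 74.20 mm

x̄ = 48.95 mm, ȳ = 74.20 mm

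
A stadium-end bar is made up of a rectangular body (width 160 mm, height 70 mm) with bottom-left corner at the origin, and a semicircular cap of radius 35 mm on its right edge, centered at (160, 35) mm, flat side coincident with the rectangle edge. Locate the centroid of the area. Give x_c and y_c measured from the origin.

x_c = 93.91 mm, y_c = 35.00 mm

rectangular body: A = 160 × 70 = 11200.00, centroid at (80.00, 35.00).
semicircular end: A = ½π·35² = 1924.23, centroid at (174.85, 35.00).
ΣA = 13124.23 mm², ΣAx_c = 1232459.41 mm³, ΣAy_c = 459347.89 mm³.
x_c = 1232459.41/13124.23 = 93.91 mm; y_c = 459347.89/13124.23 = 35.00 mm.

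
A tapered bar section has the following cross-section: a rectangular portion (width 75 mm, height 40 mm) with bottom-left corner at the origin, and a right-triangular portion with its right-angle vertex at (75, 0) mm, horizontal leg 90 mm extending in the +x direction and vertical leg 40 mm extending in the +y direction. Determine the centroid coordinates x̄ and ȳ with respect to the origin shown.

rectangular portion: A = 75 × 40 = 3000.00, centroid at (37.50, 20.00).
triangular portion: A = ½·90·40 = 1800.00, centroid at (105.00, 13.33).
ΣA = 4800.00 mm²
ΣAx̄ = (3000.00)(37.50) + (1800.00)(105.00) = 301500.00 mm³
ΣAȳ = (3000.00)(20.00) + (1800.00)(13.33) = 84000.00 mm³
x̄ = 301500.00 / 4800.00 = 62.81 mm
ȳ = 84000.00 / 4800.00 = 17.50 mm

x̄ = 62.81 mm, ȳ = 17.50 mm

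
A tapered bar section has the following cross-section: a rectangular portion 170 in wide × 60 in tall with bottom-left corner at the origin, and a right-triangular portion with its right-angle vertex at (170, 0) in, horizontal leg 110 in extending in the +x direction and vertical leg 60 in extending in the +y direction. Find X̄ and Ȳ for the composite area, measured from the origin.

X̄ = 114.74 in, Ȳ = 27.56 in

Part | A | x̄ᵢ | ȳᵢ | A·x̄ᵢ | A·ȳᵢ
rectangular portion | 10200.00 | 85.00 | 30.00 | 867000.00 | 306000.00
triangular portion | 3300.00 | 206.67 | 20.00 | 682000.00 | 66000.00
Σ | 13500.00 |  |  | 1549000.00 | 372000.00
X̄ = 1549000.00 / 13500.00 = 114.74 in
Ȳ = 372000.00 / 13500.00 = 27.56 in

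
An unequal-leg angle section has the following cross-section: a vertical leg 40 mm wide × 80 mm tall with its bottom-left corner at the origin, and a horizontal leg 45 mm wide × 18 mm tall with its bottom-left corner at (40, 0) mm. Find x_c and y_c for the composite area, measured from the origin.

x_c = 28.58 mm, y_c = 33.74 mm

vertical leg: A = 40 × 80 = 3200.00, centroid at (20.00, 40.00).
horizontal leg: A = 45 × 18 = 810.00, centroid at (62.50, 9.00).
ΣA = 4010.00 mm², ΣAx_c = 114625.00 mm³, ΣAy_c = 135290.00 mm³.
x_c = 114625.00/4010.00 = 28.58 mm; y_c = 135290.00/4010.00 = 33.74 mm.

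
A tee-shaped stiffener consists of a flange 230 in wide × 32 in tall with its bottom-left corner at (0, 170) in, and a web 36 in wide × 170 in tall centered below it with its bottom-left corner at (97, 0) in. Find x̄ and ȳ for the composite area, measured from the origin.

x̄ = 115.00 in, ȳ = 140.15 in

web: A = 36 × 170 = 6120.00, centroid at (115.00, 85.00).
flange: A = 230 × 32 = 7360.00, centroid at (115.00, 186.00).
ΣA = 13480.00 in², ΣAx̄ = 1550200.00 in³, ΣAȳ = 1889160.00 in³.
x̄ = 1550200.00/13480.00 = 115.00 in; ȳ = 1889160.00/13480.00 = 140.15 in.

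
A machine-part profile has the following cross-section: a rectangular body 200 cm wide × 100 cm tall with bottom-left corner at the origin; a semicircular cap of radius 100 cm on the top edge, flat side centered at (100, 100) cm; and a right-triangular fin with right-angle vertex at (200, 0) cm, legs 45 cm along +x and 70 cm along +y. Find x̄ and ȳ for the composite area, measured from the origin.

rectangular body: A = 200 × 100 = 20000.00, centroid at (100.00, 50.00).
semicircular top: A = ½π·100² = 15707.96, centroid at (100.00, 142.44).
triangular fin: A = ½·45·70 = 1575.00, centroid at (215.00, 23.33).
ΣA = 37282.96 cm², ΣAx̄ = 3909421.33 cm³, ΣAȳ = 3274212.99 cm³.
x̄ = 3909421.33/37282.96 = 104.86 cm; ȳ = 3274212.99/37282.96 = 87.82 cm.

x̄ = 104.86 cm, ȳ = 87.82 cm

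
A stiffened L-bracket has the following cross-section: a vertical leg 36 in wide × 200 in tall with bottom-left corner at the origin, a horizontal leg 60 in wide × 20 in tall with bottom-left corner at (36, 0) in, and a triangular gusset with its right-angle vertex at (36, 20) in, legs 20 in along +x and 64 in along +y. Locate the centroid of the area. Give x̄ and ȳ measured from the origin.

x̄ = 26.12 in, ȳ = 83.90 in

Part | A | x̄ᵢ | ȳᵢ | A·x̄ᵢ | A·ȳᵢ
vertical leg | 7200.00 | 18.00 | 100.00 | 129600.00 | 720000.00
horizontal leg | 1200.00 | 66.00 | 10.00 | 79200.00 | 12000.00
gusset | 640.00 | 42.67 | 41.33 | 27306.67 | 26453.33
Σ | 9040.00 |  |  | 236106.67 | 758453.33
x̄ = 236106.67 / 9040.00 = 26.12 in
ȳ = 758453.33 / 9040.00 = 83.90 in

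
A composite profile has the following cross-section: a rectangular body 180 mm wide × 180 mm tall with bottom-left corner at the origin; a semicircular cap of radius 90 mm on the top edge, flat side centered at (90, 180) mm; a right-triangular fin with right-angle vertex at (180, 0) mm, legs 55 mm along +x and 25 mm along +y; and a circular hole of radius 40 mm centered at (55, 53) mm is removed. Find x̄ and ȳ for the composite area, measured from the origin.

rectangular body: A = 180 × 180 = 32400.00, centroid at (90.00, 90.00).
semicircular top: A = ½π·90² = 12723.45, centroid at (90.00, 218.20).
triangular fin: A = ½·55·25 = 687.50, centroid at (198.33, 8.33).
hole: A = −π·40² = -5026.55, centroid at (55.00, 53.00).
ΣA = 40784.40 mm², ΣAx̄ = 3921004.54 mm³, ΣAȳ = 5431543.15 mm³.
x̄ = 3921004.54/40784.40 = 96.14 mm; ȳ = 5431543.15/40784.40 = 133.18 mm.

x̄ = 96.14 mm, ȳ = 133.18 mm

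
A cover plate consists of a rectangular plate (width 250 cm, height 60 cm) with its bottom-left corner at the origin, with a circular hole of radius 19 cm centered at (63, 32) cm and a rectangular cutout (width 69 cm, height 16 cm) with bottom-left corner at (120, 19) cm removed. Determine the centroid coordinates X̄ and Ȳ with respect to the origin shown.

X̄ = 127.96 cm, Ȳ = 30.08 cm

plate: A = 250 × 60 = 15000.00, centroid at (125.00, 30.00).
hole 1: A = −π·19² = -1134.11, centroid at (63.00, 32.00).
hole 2: A = −(69 × 16) = -1104.00, centroid at (154.50, 27.00).
ΣA = 12761.89 cm²
ΣAX̄ = (15000.00)(125.00) + (-1134.11)(63.00) + (-1104.00)(154.50) = 1632982.76 cm³
ΣAȲ = (15000.00)(30.00) + (-1134.11)(32.00) + (-1104.00)(27.00) = 383900.32 cm³
X̄ = 1632982.76 / 12761.89 = 127.96 cm
Ȳ = 383900.32 / 12761.89 = 30.08 cm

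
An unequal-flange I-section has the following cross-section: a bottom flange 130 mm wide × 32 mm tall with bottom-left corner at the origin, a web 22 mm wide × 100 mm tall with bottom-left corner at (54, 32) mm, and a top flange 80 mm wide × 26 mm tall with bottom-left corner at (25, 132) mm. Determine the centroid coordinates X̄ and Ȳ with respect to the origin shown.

X̄ = 65.00 mm, Ȳ = 65.00 mm

bottom flange: A = 130 × 32 = 4160.00, centroid at (65.00, 16.00).
web: A = 22 × 100 = 2200.00, centroid at (65.00, 82.00).
top flange: A = 80 × 26 = 2080.00, centroid at (65.00, 145.00).
ΣA = 8440.00 mm²
ΣAX̄ = (4160.00)(65.00) + (2200.00)(65.00) + (2080.00)(65.00) = 548600.00 mm³
ΣAȲ = (4160.00)(16.00) + (2200.00)(82.00) + (2080.00)(145.00) = 548560.00 mm³
X̄ = 548600.00 / 8440.00 = 65.00 mm
Ȳ = 548560.00 / 8440.00 = 65.00 mm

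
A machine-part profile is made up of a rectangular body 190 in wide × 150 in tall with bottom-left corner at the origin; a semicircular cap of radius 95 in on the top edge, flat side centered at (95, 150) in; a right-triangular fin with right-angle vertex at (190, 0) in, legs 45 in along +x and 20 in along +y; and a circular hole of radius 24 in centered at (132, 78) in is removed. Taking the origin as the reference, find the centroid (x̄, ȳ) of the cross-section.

rectangular body: A = 190 × 150 = 28500.00, centroid at (95.00, 75.00).
semicircular top: A = ½π·95² = 14176.44, centroid at (95.00, 190.32).
triangular fin: A = ½·45·20 = 450.00, centroid at (205.00, 6.67).
hole: A = −π·24² = -1809.56, centroid at (132.00, 78.00).
ΣA = 41316.88 in², ΣAx̄ = 3907649.93 in³, ΣAȳ = 4697403.39 in³.
x̄ = 3907649.93/41316.88 = 94.58 in; ȳ = 4697403.39/41316.88 = 113.69 in.

x̄ = 94.58 in, ȳ = 113.69 in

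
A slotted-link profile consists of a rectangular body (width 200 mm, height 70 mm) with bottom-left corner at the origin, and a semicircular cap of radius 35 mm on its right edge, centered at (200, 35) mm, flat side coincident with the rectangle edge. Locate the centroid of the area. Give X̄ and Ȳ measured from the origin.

X̄ = 113.88 mm, Ȳ = 35.00 mm

Part | A | x̄ᵢ | ȳᵢ | A·x̄ᵢ | A·ȳᵢ
rectangular body | 14000.00 | 100.00 | 35.00 | 1400000.00 | 490000.00
semicircular end | 1924.23 | 214.85 | 35.00 | 413428.43 | 67347.89
Σ | 15924.23 |  |  | 1813428.43 | 557347.89
X̄ = 1813428.43 / 15924.23 = 113.88 mm
Ȳ = 557347.89 / 15924.23 = 35.00 mm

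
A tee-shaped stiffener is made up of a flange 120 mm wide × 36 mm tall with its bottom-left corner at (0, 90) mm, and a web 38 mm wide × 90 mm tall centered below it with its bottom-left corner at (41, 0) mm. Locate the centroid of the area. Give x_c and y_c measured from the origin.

web: A = 38 × 90 = 3420.00, centroid at (60.00, 45.00).
flange: A = 120 × 36 = 4320.00, centroid at (60.00, 108.00).
ΣA = 7740.00 mm², ΣAx_c = 464400.00 mm³, ΣAy_c = 620460.00 mm³.
x_c = 464400.00/7740.00 = 60.00 mm; y_c = 620460.00/7740.00 = 80.16 mm.

x_c = 60.00 mm, y_c = 80.16 mm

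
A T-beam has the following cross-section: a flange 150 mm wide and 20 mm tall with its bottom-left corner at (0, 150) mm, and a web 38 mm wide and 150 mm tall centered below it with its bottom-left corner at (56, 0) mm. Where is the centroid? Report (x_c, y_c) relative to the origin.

x_c = 75.00 mm, y_c = 104.31 mm

web: A = 38 × 150 = 5700.00, centroid at (75.00, 75.00).
flange: A = 150 × 20 = 3000.00, centroid at (75.00, 160.00).
ΣA = 8700.00 mm²
ΣAx_c = (5700.00)(75.00) + (3000.00)(75.00) = 652500.00 mm³
ΣAy_c = (5700.00)(75.00) + (3000.00)(160.00) = 907500.00 mm³
x_c = 652500.00 / 8700.00 = 75.00 mm
y_c = 907500.00 / 8700.00 = 104.31 mm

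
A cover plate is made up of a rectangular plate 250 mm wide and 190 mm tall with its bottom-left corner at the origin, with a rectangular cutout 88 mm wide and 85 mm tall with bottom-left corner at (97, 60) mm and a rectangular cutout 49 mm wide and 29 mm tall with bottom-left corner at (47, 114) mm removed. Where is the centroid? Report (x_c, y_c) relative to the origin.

x_c = 123.87 mm, y_c = 92.31 mm

plate: A = 250 × 190 = 47500.00, centroid at (125.00, 95.00).
hole 1: A = −(88 × 85) = -7480.00, centroid at (141.00, 102.50).
hole 2: A = −(49 × 29) = -1421.00, centroid at (71.50, 128.50).
ΣA = 38599.00 mm²
ΣAx_c = (47500.00)(125.00) + (-7480.00)(141.00) + (-1421.00)(71.50) = 4781218.50 mm³
ΣAy_c = (47500.00)(95.00) + (-7480.00)(102.50) + (-1421.00)(128.50) = 3563201.50 mm³
x_c = 4781218.50 / 38599.00 = 123.87 mm
y_c = 3563201.50 / 38599.00 = 92.31 mm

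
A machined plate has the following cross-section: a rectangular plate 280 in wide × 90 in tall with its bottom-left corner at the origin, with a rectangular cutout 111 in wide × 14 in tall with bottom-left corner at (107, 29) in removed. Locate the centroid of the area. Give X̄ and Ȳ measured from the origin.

plate: A = 280 × 90 = 25200.00, centroid at (140.00, 45.00).
hole: A = −(111 × 14) = -1554.00, centroid at (162.50, 36.00).
ΣA = 23646.00 in²
ΣAX̄ = (25200.00)(140.00) + (-1554.00)(162.50) = 3275475.00 in³
ΣAȲ = (25200.00)(45.00) + (-1554.00)(36.00) = 1078056.00 in³
X̄ = 3275475.00 / 23646.00 = 138.52 in
Ȳ = 1078056.00 / 23646.00 = 45.59 in

X̄ = 138.52 in, Ȳ = 45.59 in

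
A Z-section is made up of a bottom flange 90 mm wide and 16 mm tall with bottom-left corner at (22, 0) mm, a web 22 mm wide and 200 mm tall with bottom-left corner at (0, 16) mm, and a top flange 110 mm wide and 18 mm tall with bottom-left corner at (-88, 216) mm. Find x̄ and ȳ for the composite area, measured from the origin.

bottom flange: A = 90 × 16 = 1440.00, centroid at (67.00, 8.00).
web: A = 22 × 200 = 4400.00, centroid at (11.00, 116.00).
top flange: A = 110 × 18 = 1980.00, centroid at (-33.00, 225.00).
ΣA = 7820.00 mm², ΣAx̄ = 79540.00 mm³, ΣAȳ = 967420.00 mm³.
x̄ = 79540.00/7820.00 = 10.17 mm; ȳ = 967420.00/7820.00 = 123.71 mm.

x̄ = 10.17 mm, ȳ = 123.71 mm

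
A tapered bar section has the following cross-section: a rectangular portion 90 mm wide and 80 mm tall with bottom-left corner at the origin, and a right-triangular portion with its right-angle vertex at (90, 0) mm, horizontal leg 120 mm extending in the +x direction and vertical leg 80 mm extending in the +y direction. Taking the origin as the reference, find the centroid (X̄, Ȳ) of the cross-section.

X̄ = 79.00 mm, Ȳ = 34.67 mm

rectangular portion: A = 90 × 80 = 7200.00, centroid at (45.00, 40.00).
triangular portion: A = ½·120·80 = 4800.00, centroid at (130.00, 26.67).
ΣA = 12000.00 mm², ΣAX̄ = 948000.00 mm³, ΣAȲ = 416000.00 mm³.
X̄ = 948000.00/12000.00 = 79.00 mm; Ȳ = 416000.00/12000.00 = 34.67 mm.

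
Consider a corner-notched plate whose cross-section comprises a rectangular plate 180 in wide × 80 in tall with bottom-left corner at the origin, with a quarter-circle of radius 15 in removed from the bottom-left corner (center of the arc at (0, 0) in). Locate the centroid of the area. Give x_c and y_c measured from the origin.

Part | A | x̄ᵢ | ȳᵢ | A·x̄ᵢ | A·ȳᵢ
plate | 14400.00 | 90.00 | 40.00 | 1296000.00 | 576000.00
removed quarter-circle | -176.71 | 6.37 | 6.37 | -1125.00 | -1125.00
Σ | 14223.29 |  |  | 1294875.00 | 574875.00
x_c = 1294875.00 / 14223.29 = 91.04 in
y_c = 574875.00 / 14223.29 = 40.42 in

x_c = 91.04 in, y_c = 40.42 in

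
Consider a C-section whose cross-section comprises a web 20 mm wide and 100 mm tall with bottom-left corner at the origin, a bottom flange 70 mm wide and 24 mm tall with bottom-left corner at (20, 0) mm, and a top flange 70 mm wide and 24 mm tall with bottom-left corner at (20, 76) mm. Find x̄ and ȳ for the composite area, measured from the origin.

x̄ = 38.21 mm, ȳ = 50.00 mm

web: A = 20 × 100 = 2000.00, centroid at (10.00, 50.00).
bottom flange: A = 70 × 24 = 1680.00, centroid at (55.00, 12.00).
top flange: A = 70 × 24 = 1680.00, centroid at (55.00, 88.00).
ΣA = 5360.00 mm²
ΣAx̄ = (2000.00)(10.00) + (1680.00)(55.00) + (1680.00)(55.00) = 204800.00 mm³
ΣAȳ = (2000.00)(50.00) + (1680.00)(12.00) + (1680.00)(88.00) = 268000.00 mm³
x̄ = 204800.00 / 5360.00 = 38.21 mm
ȳ = 268000.00 / 5360.00 = 50.00 mm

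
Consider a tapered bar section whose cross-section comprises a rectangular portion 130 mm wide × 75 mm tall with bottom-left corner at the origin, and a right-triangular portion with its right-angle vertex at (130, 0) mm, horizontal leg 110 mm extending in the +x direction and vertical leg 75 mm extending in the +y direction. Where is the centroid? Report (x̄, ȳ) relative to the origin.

x̄ = 95.23 mm, ȳ = 33.78 mm

Part | A | x̄ᵢ | ȳᵢ | A·x̄ᵢ | A·ȳᵢ
rectangular portion | 9750.00 | 65.00 | 37.50 | 633750.00 | 365625.00
triangular portion | 4125.00 | 166.67 | 25.00 | 687500.00 | 103125.00
Σ | 13875.00 |  |  | 1321250.00 | 468750.00
x̄ = 1321250.00 / 13875.00 = 95.23 mm
ȳ = 468750.00 / 13875.00 = 33.78 mm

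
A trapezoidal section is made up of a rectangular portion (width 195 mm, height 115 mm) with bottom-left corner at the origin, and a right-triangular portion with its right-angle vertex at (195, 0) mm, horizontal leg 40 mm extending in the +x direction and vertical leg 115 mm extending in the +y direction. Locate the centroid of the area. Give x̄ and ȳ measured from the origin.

rectangular portion: A = 195 × 115 = 22425.00, centroid at (97.50, 57.50).
triangular portion: A = ½·40·115 = 2300.00, centroid at (208.33, 38.33).
ΣA = 24725.00 mm², ΣAx̄ = 2665604.17 mm³, ΣAȳ = 1377604.17 mm³.
x̄ = 2665604.17/24725.00 = 107.81 mm; ȳ = 1377604.17/24725.00 = 55.72 mm.

x̄ = 107.81 mm, ȳ = 55.72 mm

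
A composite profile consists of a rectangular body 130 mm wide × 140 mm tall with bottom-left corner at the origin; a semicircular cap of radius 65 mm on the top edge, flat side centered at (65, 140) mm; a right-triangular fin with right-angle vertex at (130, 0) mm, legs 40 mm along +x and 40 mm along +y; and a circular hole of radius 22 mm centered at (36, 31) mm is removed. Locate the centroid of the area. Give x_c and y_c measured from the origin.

rectangular body: A = 130 × 140 = 18200.00, centroid at (65.00, 70.00).
semicircular top: A = ½π·65² = 6636.61, centroid at (65.00, 167.59).
triangular fin: A = ½·40·40 = 800.00, centroid at (143.33, 13.33).
hole: A = −π·22² = -1520.53, centroid at (36.00, 31.00).
ΣA = 24116.08 mm²
ΣAx_c = (18200.00)(65.00) + (6636.61)(65.00) + (800.00)(143.33) + (-1520.53)(36.00) = 1674307.50 mm³
ΣAy_c = (18200.00)(70.00) + (6636.61)(167.59) + (800.00)(13.33) + (-1520.53)(31.00) = 2349739.57 mm³
x_c = 1674307.50 / 24116.08 = 69.43 mm
y_c = 2349739.57 / 24116.08 = 97.43 mm

x_c = 69.43 mm, y_c = 97.43 mm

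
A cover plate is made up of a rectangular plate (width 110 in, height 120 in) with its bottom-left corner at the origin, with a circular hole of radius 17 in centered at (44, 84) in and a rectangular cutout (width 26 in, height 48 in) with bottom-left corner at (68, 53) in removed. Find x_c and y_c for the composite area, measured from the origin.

plate: A = 110 × 120 = 13200.00, centroid at (55.00, 60.00).
hole 1: A = −π·17² = -907.92, centroid at (44.00, 84.00).
hole 2: A = −(26 × 48) = -1248.00, centroid at (81.00, 77.00).
ΣA = 11044.08 in²
ΣAx_c = (13200.00)(55.00) + (-907.92)(44.00) + (-1248.00)(81.00) = 584963.51 in³
ΣAy_c = (13200.00)(60.00) + (-907.92)(84.00) + (-1248.00)(77.00) = 619638.70 in³
x_c = 584963.51 / 11044.08 = 52.97 in
y_c = 619638.70 / 11044.08 = 56.11 in

x_c = 52.97 in, y_c = 56.11 in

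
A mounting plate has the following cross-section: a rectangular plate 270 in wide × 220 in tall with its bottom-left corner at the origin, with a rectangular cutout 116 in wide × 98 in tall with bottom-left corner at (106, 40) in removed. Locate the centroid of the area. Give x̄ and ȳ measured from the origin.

x̄ = 128.14 in, ȳ = 114.97 in

plate: A = 270 × 220 = 59400.00, centroid at (135.00, 110.00).
hole: A = −(116 × 98) = -11368.00, centroid at (164.00, 89.00).
ΣA = 48032.00 in², ΣAx̄ = 6154648.00 in³, ΣAȳ = 5522248.00 in³.
x̄ = 6154648.00/48032.00 = 128.14 in; ȳ = 5522248.00/48032.00 = 114.97 in.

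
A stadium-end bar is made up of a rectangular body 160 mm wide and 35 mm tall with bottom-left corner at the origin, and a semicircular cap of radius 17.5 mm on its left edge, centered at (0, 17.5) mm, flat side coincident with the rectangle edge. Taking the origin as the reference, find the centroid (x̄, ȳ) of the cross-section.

x̄ = 73.08 mm, ȳ = 17.50 mm

Part | A | x̄ᵢ | ȳᵢ | A·x̄ᵢ | A·ȳᵢ
rectangular body | 5600.00 | 80.00 | 17.50 | 448000.00 | 98000.00
semicircular end | 481.06 | -7.43 | 17.50 | -3572.92 | 8418.49
Σ | 6081.06 |  |  | 444427.08 | 106418.49
x̄ = 444427.08 / 6081.06 = 73.08 mm
ȳ = 106418.49 / 6081.06 = 17.50 mm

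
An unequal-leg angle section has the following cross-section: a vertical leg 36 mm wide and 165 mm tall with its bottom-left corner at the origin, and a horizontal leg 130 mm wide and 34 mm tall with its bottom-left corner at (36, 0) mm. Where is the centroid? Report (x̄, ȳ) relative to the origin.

x̄ = 53.41 mm, ȳ = 54.56 mm

vertical leg: A = 36 × 165 = 5940.00, centroid at (18.00, 82.50).
horizontal leg: A = 130 × 34 = 4420.00, centroid at (101.00, 17.00).
ΣA = 10360.00 mm², ΣAx̄ = 553340.00 mm³, ΣAȳ = 565190.00 mm³.
x̄ = 553340.00/10360.00 = 53.41 mm; ȳ = 565190.00/10360.00 = 54.56 mm.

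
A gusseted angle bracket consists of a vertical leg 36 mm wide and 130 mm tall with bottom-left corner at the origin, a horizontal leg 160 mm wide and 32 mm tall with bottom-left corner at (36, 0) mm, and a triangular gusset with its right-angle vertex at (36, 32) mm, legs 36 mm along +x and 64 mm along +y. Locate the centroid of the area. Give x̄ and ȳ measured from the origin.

Part | A | x̄ᵢ | ȳᵢ | A·x̄ᵢ | A·ȳᵢ
vertical leg | 4680.00 | 18.00 | 65.00 | 84240.00 | 304200.00
horizontal leg | 5120.00 | 116.00 | 16.00 | 593920.00 | 81920.00
gusset | 1152.00 | 48.00 | 53.33 | 55296.00 | 61440.00
Σ | 10952.00 |  |  | 733456.00 | 447560.00
x̄ = 733456.00 / 10952.00 = 66.97 mm
ȳ = 447560.00 / 10952.00 = 40.87 mm

x̄ = 66.97 mm, ȳ = 40.87 mm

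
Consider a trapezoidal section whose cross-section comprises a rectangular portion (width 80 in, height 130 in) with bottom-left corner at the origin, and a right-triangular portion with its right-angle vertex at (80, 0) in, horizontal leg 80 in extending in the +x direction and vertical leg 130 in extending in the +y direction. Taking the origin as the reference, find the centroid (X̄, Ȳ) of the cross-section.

rectangular portion: A = 80 × 130 = 10400.00, centroid at (40.00, 65.00).
triangular portion: A = ½·80·130 = 5200.00, centroid at (106.67, 43.33).
ΣA = 15600.00 in²
ΣAX̄ = (10400.00)(40.00) + (5200.00)(106.67) = 970666.67 in³
ΣAȲ = (10400.00)(65.00) + (5200.00)(43.33) = 901333.33 in³
X̄ = 970666.67 / 15600.00 = 62.22 in
Ȳ = 901333.33 / 15600.00 = 57.78 in

X̄ = 62.22 in, Ȳ = 57.78 in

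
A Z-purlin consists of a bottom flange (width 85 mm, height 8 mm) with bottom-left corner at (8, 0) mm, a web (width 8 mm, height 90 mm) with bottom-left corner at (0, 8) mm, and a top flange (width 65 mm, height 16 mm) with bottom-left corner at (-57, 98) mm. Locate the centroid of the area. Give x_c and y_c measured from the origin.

bottom flange: A = 85 × 8 = 680.00, centroid at (50.50, 4.00).
web: A = 8 × 90 = 720.00, centroid at (4.00, 53.00).
top flange: A = 65 × 16 = 1040.00, centroid at (-24.50, 106.00).
ΣA = 2440.00 mm², ΣAx_c = 11740.00 mm³, ΣAy_c = 151120.00 mm³.
x_c = 11740.00/2440.00 = 4.81 mm; y_c = 151120.00/2440.00 = 61.93 mm.

x_c = 4.81 mm, y_c = 61.93 mm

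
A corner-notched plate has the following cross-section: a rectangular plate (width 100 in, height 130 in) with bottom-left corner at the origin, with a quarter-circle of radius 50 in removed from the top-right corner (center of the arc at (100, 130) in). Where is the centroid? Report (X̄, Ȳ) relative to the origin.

X̄ = 44.88 in, Ȳ = 57.21 in

plate: A = 100 × 130 = 13000.00, centroid at (50.00, 65.00).
removed quarter-circle: A = −¼π·50² = -1963.50, centroid at (78.78, 108.78).
ΣA = 11036.50 in²
ΣAX̄ = (13000.00)(50.00) + (-1963.50)(78.78) = 495317.13 in³
ΣAȲ = (13000.00)(65.00) + (-1963.50)(108.78) = 631412.26 in³
X̄ = 495317.13 / 11036.50 = 44.88 in
Ȳ = 631412.26 / 11036.50 = 57.21 in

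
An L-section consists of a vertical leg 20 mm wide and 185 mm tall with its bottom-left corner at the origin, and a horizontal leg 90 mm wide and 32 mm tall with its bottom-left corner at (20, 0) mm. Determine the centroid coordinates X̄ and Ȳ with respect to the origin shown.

X̄ = 34.07 mm, Ȳ = 59.02 mm

vertical leg: A = 20 × 185 = 3700.00, centroid at (10.00, 92.50).
horizontal leg: A = 90 × 32 = 2880.00, centroid at (65.00, 16.00).
ΣA = 6580.00 mm², ΣAX̄ = 224200.00 mm³, ΣAȲ = 388330.00 mm³.
X̄ = 224200.00/6580.00 = 34.07 mm; Ȳ = 388330.00/6580.00 = 59.02 mm.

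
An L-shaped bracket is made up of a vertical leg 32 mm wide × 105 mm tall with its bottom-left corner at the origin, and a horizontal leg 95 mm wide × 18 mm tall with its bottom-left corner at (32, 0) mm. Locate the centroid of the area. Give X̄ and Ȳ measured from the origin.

Part | A | x̄ᵢ | ȳᵢ | A·x̄ᵢ | A·ȳᵢ
vertical leg | 3360.00 | 16.00 | 52.50 | 53760.00 | 176400.00
horizontal leg | 1710.00 | 79.50 | 9.00 | 135945.00 | 15390.00
Σ | 5070.00 |  |  | 189705.00 | 191790.00
X̄ = 189705.00 / 5070.00 = 37.42 mm
Ȳ = 191790.00 / 5070.00 = 37.83 mm

X̄ = 37.42 mm, Ȳ = 37.83 mm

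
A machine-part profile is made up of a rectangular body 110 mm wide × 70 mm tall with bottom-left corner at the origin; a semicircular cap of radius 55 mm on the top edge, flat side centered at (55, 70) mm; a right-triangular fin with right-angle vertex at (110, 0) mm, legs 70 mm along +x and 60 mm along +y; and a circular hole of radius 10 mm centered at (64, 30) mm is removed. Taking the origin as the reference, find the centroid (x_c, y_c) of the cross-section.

rectangular body: A = 110 × 70 = 7700.00, centroid at (55.00, 35.00).
semicircular top: A = ½π·55² = 4751.66, centroid at (55.00, 93.34).
triangular fin: A = ½·70·60 = 2100.00, centroid at (133.33, 20.00).
hole: A = −π·10² = -314.16, centroid at (64.00, 30.00).
ΣA = 14237.50 mm², ΣAx_c = 944735.05 mm³, ΣAy_c = 745608.01 mm³.
x_c = 944735.05/14237.50 = 66.36 mm; y_c = 745608.01/14237.50 = 52.37 mm.

x_c = 66.36 mm, y_c = 52.37 mm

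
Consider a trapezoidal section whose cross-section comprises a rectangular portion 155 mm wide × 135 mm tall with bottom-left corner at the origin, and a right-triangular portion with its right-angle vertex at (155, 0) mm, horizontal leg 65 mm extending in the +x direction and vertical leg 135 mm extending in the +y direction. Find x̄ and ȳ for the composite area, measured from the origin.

x̄ = 94.69 mm, ȳ = 63.60 mm

rectangular portion: A = 155 × 135 = 20925.00, centroid at (77.50, 67.50).
triangular portion: A = ½·65·135 = 4387.50, centroid at (176.67, 45.00).
ΣA = 25312.50 mm², ΣAx̄ = 2396812.50 mm³, ΣAȳ = 1609875.00 mm³.
x̄ = 2396812.50/25312.50 = 94.69 mm; ȳ = 1609875.00/25312.50 = 63.60 mm.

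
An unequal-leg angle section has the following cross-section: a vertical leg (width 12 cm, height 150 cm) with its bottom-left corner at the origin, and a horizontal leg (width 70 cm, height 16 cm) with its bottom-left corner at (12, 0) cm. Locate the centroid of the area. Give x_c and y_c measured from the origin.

Part | A | x̄ᵢ | ȳᵢ | A·x̄ᵢ | A·ȳᵢ
vertical leg | 1800.00 | 6.00 | 75.00 | 10800.00 | 135000.00
horizontal leg | 1120.00 | 47.00 | 8.00 | 52640.00 | 8960.00
Σ | 2920.00 |  |  | 63440.00 | 143960.00
x_c = 63440.00 / 2920.00 = 21.73 cm
y_c = 143960.00 / 2920.00 = 49.30 cm

x_c = 21.73 cm, y_c = 49.30 cm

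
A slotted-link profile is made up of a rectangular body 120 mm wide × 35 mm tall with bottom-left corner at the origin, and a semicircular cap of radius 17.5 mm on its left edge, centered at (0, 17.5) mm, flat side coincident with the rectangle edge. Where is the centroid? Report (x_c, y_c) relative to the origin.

rectangular body: A = 120 × 35 = 4200.00, centroid at (60.00, 17.50).
semicircular end: A = ½π·17.5² = 481.06, centroid at (-7.43, 17.50).
ΣA = 4681.06 mm², ΣAx_c = 248427.08 mm³, ΣAy_c = 81918.49 mm³.
x_c = 248427.08/4681.06 = 53.07 mm; y_c = 81918.49/4681.06 = 17.50 mm.

x_c = 53.07 mm, y_c = 17.50 mm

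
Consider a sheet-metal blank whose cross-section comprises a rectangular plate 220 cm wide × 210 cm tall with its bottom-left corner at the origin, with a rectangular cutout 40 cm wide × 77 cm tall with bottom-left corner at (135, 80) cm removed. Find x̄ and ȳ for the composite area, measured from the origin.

x̄ = 106.79 cm, ȳ = 104.04 cm

plate: A = 220 × 210 = 46200.00, centroid at (110.00, 105.00).
hole: A = −(40 × 77) = -3080.00, centroid at (155.00, 118.50).
ΣA = 43120.00 cm², ΣAx̄ = 4604600.00 cm³, ΣAȳ = 4486020.00 cm³.
x̄ = 4604600.00/43120.00 = 106.79 cm; ȳ = 4486020.00/43120.00 = 104.04 cm.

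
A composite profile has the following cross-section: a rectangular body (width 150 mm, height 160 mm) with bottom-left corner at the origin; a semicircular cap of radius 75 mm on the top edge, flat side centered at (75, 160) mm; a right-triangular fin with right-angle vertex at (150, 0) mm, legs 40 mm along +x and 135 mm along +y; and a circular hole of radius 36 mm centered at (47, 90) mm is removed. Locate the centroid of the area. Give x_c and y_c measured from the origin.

Part | A | x̄ᵢ | ȳᵢ | A·x̄ᵢ | A·ȳᵢ
rectangular body | 24000.00 | 75.00 | 80.00 | 1800000.00 | 1920000.00
semicircular top | 8835.73 | 75.00 | 191.83 | 662679.70 | 1694966.69
triangular fin | 2700.00 | 163.33 | 45.00 | 441000.00 | 121500.00
hole | -4071.50 | 47.00 | 90.00 | -191360.69 | -366435.37
Σ | 31464.23 |  |  | 2712319.01 | 3370031.33
x_c = 2712319.01 / 31464.23 = 86.20 mm
y_c = 3370031.33 / 31464.23 = 107.11 mm

x_c = 86.20 mm, y_c = 107.11 mm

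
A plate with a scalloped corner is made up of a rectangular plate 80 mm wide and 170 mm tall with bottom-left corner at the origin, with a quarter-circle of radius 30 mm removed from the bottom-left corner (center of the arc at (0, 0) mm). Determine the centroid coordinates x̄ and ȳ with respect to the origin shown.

x̄ = 41.49 mm, ȳ = 88.96 mm

plate: A = 80 × 170 = 13600.00, centroid at (40.00, 85.00).
removed quarter-circle: A = −¼π·30² = -706.86, centroid at (12.73, 12.73).
ΣA = 12893.14 mm²
ΣAx̄ = (13600.00)(40.00) + (-706.86)(12.73) = 535000.00 mm³
ΣAȳ = (13600.00)(85.00) + (-706.86)(12.73) = 1147000.00 mm³
x̄ = 535000.00 / 12893.14 = 41.49 mm
ȳ = 1147000.00 / 12893.14 = 88.96 mm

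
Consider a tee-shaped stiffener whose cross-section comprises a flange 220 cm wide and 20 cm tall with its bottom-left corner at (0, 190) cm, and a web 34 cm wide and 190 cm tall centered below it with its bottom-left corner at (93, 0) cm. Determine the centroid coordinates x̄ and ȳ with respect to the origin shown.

x̄ = 110.00 cm, ȳ = 137.54 cm

Part | A | x̄ᵢ | ȳᵢ | A·x̄ᵢ | A·ȳᵢ
web | 6460.00 | 110.00 | 95.00 | 710600.00 | 613700.00
flange | 4400.00 | 110.00 | 200.00 | 484000.00 | 880000.00
Σ | 10860.00 |  |  | 1194600.00 | 1493700.00
x̄ = 1194600.00 / 10860.00 = 110.00 cm
ȳ = 1493700.00 / 10860.00 = 137.54 cm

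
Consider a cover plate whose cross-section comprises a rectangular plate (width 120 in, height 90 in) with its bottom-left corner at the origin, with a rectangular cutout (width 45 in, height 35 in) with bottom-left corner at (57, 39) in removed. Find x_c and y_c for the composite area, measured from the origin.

Part | A | x̄ᵢ | ȳᵢ | A·x̄ᵢ | A·ȳᵢ
plate | 10800.00 | 60.00 | 45.00 | 648000.00 | 486000.00
hole | -1575.00 | 79.50 | 56.50 | -125212.50 | -88987.50
Σ | 9225.00 |  |  | 522787.50 | 397012.50
x_c = 522787.50 / 9225.00 = 56.67 in
y_c = 397012.50 / 9225.00 = 43.04 in

x_c = 56.67 in, y_c = 43.04 in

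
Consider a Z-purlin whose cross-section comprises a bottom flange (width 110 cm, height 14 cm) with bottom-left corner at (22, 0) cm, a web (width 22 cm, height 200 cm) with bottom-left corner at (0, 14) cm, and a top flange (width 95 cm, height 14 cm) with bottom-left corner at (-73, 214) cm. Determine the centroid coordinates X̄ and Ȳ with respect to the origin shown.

X̄ = 18.30 cm, Ȳ = 110.91 cm

Part | A | x̄ᵢ | ȳᵢ | A·x̄ᵢ | A·ȳᵢ
bottom flange | 1540.00 | 77.00 | 7.00 | 118580.00 | 10780.00
web | 4400.00 | 11.00 | 114.00 | 48400.00 | 501600.00
top flange | 1330.00 | -25.50 | 221.00 | -33915.00 | 293930.00
Σ | 7270.00 |  |  | 133065.00 | 806310.00
X̄ = 133065.00 / 7270.00 = 18.30 cm
Ȳ = 806310.00 / 7270.00 = 110.91 cm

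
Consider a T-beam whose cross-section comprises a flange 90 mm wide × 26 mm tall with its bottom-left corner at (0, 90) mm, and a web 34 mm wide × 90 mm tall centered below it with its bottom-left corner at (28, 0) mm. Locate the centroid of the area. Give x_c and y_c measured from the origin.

Part | A | x̄ᵢ | ȳᵢ | A·x̄ᵢ | A·ȳᵢ
web | 3060.00 | 45.00 | 45.00 | 137700.00 | 137700.00
flange | 2340.00 | 45.00 | 103.00 | 105300.00 | 241020.00
Σ | 5400.00 |  |  | 243000.00 | 378720.00
x_c = 243000.00 / 5400.00 = 45.00 mm
y_c = 378720.00 / 5400.00 = 70.13 mm

x_c = 45.00 mm, y_c = 70.13 mm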